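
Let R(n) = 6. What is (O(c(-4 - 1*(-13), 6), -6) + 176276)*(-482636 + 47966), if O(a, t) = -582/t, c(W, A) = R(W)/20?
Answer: -76664051910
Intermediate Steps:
c(W, A) = 3/10 (c(W, A) = 6/20 = 6*(1/20) = 3/10)
(O(c(-4 - 1*(-13), 6), -6) + 176276)*(-482636 + 47966) = (-582/(-6) + 176276)*(-482636 + 47966) = (-582*(-⅙) + 176276)*(-434670) = (97 + 176276)*(-434670) = 176373*(-434670) = -76664051910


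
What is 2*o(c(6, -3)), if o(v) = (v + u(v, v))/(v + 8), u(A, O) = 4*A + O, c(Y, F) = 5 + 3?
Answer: 6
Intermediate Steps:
c(Y, F) = 8
u(A, O) = O + 4*A
o(v) = 6*v/(8 + v) (o(v) = (v + (v + 4*v))/(v + 8) = (v + 5*v)/(8 + v) = (6*v)/(8 + v) = 6*v/(8 + v))
2*o(c(6, -3)) = 2*(6*8/(8 + 8)) = 2*(6*8/16) = 2*(6*8*(1/16)) = 2*3 = 6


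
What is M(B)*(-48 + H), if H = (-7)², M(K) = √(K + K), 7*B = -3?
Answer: I*√42/7 ≈ 0.92582*I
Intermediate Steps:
B = -3/7 (B = (⅐)*(-3) = -3/7 ≈ -0.42857)
M(K) = √2*√K (M(K) = √(2*K) = √2*√K)
H = 49
M(B)*(-48 + H) = (√2*√(-3/7))*(-48 + 49) = (√2*(I*√21/7))*1 = (I*√42/7)*1 = I*√42/7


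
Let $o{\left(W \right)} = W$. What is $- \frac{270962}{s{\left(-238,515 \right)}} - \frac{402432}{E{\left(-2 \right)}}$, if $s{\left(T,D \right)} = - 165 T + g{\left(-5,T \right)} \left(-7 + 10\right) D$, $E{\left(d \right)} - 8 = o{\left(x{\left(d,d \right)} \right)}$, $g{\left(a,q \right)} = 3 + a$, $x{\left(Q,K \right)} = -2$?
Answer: $- \frac{1213467961}{18090} \approx -67080.0$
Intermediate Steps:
$E{\left(d \right)} = 6$ ($E{\left(d \right)} = 8 - 2 = 6$)
$s{\left(T,D \right)} = - 165 T - 6 D$ ($s{\left(T,D \right)} = - 165 T + \left(3 - 5\right) \left(-7 + 10\right) D = - 165 T + \left(-2\right) 3 D = - 165 T - 6 D$)
$- \frac{270962}{s{\left(-238,515 \right)}} - \frac{402432}{E{\left(-2 \right)}} = - \frac{270962}{\left(-165\right) \left(-238\right) - 3090} - \frac{402432}{6} = - \frac{270962}{39270 - 3090} - 67072 = - \frac{270962}{36180} - 67072 = \left(-270962\right) \frac{1}{36180} - 67072 = - \frac{135481}{18090} - 67072 = - \frac{1213467961}{18090}$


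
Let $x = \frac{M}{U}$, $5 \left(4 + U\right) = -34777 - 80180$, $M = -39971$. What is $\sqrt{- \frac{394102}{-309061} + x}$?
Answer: $\frac{\sqrt{3805079639434735883973}}{35534906597} \approx 1.7359$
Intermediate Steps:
$U = - \frac{114977}{5}$ ($U = -4 + \frac{-34777 - 80180}{5} = -4 + \frac{1}{5} \left(-114957\right) = -4 - \frac{114957}{5} = - \frac{114977}{5} \approx -22995.0$)
$x = \frac{199855}{114977}$ ($x = - \frac{39971}{- \frac{114977}{5}} = \left(-39971\right) \left(- \frac{5}{114977}\right) = \frac{199855}{114977} \approx 1.7382$)
$\sqrt{- \frac{394102}{-309061} + x} = \sqrt{- \frac{394102}{-309061} + \frac{199855}{114977}} = \sqrt{\left(-394102\right) \left(- \frac{1}{309061}\right) + \frac{199855}{114977}} = \sqrt{\frac{394102}{309061} + \frac{199855}{114977}} = \sqrt{\frac{107080051809}{35534906597}} = \frac{\sqrt{3805079639434735883973}}{35534906597}$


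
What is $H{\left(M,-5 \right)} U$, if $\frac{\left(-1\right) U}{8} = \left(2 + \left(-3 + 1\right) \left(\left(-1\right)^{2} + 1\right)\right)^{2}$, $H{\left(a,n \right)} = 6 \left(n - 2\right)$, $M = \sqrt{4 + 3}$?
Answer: $1344$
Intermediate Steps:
$M = \sqrt{7} \approx 2.6458$
$H{\left(a,n \right)} = -12 + 6 n$ ($H{\left(a,n \right)} = 6 \left(-2 + n\right) = -12 + 6 n$)
$U = -32$ ($U = - 8 \left(2 + \left(-3 + 1\right) \left(\left(-1\right)^{2} + 1\right)\right)^{2} = - 8 \left(2 - 2 \left(1 + 1\right)\right)^{2} = - 8 \left(2 - 4\right)^{2} = - 8 \left(-2\right)^{2} = \left(-8\right) 4 = -32$)
$H{\left(M,-5 \right)} U = \left(-12 + 6 \left(-5\right)\right) \left(-32\right) = \left(-12 - 30\right) \left(-32\right) = \left(-42\right) \left(-32\right) = 1344$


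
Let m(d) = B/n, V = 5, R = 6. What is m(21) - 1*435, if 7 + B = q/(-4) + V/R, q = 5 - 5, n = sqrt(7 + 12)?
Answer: -435 - 37*sqrt(19)/114 ≈ -436.41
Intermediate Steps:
n = sqrt(19) ≈ 4.3589
q = 0
B = -37/6 (B = -7 + (0/(-4) + 5/6) = -7 + (0*(-1/4) + 5*(1/6)) = -7 + (0 + 5/6) = -7 + 5/6 = -37/6 ≈ -6.1667)
m(d) = -37*sqrt(19)/114 (m(d) = -37*sqrt(19)/19/6 = -37*sqrt(19)/114)
m(21) - 1*435 = -37*sqrt(19)/114 - 1*435 = -37*sqrt(19)/114 - 435 = -435 - 37*sqrt(19)/114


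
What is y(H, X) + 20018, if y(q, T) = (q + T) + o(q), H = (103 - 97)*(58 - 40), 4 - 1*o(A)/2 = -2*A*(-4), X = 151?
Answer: 18557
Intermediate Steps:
o(A) = 8 - 16*A (o(A) = 8 - 2*(-2*A)*(-4) = 8 - 16*A)
H = 108 (H = 6*18 = 108)
y(q, T) = 8 + T - 15*q (y(q, T) = (q + T) + (8 - 16*q) = (T + q) + (8 - 16*q) = 8 + T - 15*q)
y(H, X) + 20018 = (8 + 151 - 15*108) + 20018 = (8 + 151 - 1620) + 20018 = -1461 + 20018 = 18557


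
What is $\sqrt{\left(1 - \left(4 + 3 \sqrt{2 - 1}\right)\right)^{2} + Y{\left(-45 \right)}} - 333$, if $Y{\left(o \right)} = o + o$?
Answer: $-333 + 3 i \sqrt{6} \approx -333.0 + 7.3485 i$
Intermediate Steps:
$Y{\left(o \right)} = 2 o$
$\sqrt{\left(1 - \left(4 + 3 \sqrt{2 - 1}\right)\right)^{2} + Y{\left(-45 \right)}} - 333 = \sqrt{\left(1 - \left(4 + 3 \sqrt{2 - 1}\right)\right)^{2} + 2 \left(-45\right)} - 333 = \sqrt{\left(1 - \left(4 + 3 \sqrt{1}\right)\right)^{2} - 90} - 333 = \sqrt{\left(1 - 7\right)^{2} - 90} - 333 = \sqrt{\left(-6\right)^{2} - 90} - 333 = \sqrt{36 - 90} - 333 = \sqrt{-54} - 333 = 3 i \sqrt{6} - 333 = -333 + 3 i \sqrt{6}$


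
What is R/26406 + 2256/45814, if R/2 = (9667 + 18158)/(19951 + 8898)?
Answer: 143428360897/2908374633243 ≈ 0.049316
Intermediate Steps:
R = 55650/28849 (R = 2*((9667 + 18158)/(19951 + 8898)) = 2*(27825/28849) = 55650/28849 ≈ 1.9290)
R/26406 + 2256/45814 = (55650/28849)/26406 + 2256/45814 = (55650/28849)*(1/26406) + 2256*(1/45814) = 9275/126964449 + 1128/22907 = 143428360897/2908374633243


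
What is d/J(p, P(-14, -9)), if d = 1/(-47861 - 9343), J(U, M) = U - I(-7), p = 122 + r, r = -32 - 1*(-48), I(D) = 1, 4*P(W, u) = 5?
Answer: -1/7836948 ≈ -1.2760e-7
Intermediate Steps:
P(W, u) = 5/4 (P(W, u) = (¼)*5 = 5/4)
r = 16 (r = -32 + 48 = 16)
p = 138 (p = 122 + 16 = 138)
J(U, M) = -1 + U (J(U, M) = U - 1*1 = U - 1 = -1 + U)
d = -1/57204 (d = 1/(-57204) = -1/57204 ≈ -1.7481e-5)
d/J(p, P(-14, -9)) = -1/(57204*(-1 + 138)) = -1/57204/137 = -1/57204*1/137 = -1/7836948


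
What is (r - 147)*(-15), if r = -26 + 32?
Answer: 2115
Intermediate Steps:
r = 6
(r - 147)*(-15) = (6 - 147)*(-15) = -141*(-15) = 2115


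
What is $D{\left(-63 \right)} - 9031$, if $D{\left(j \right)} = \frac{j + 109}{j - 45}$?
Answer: $- \frac{487697}{54} \approx -9031.4$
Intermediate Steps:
$D{\left(j \right)} = \frac{109 + j}{-45 + j}$
$D{\left(-63 \right)} - 9031 = \frac{109 - 63}{-45 - 63} - 9031 = \frac{1}{-108} \cdot 46 + \left(-16884 + 7853\right) = \left(- \frac{1}{108}\right) 46 - 9031 = - \frac{23}{54} - 9031 = - \frac{487697}{54}$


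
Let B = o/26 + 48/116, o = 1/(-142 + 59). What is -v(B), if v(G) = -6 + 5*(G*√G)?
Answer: 6 - 129335*√1618808594/3916506724 ≈ 4.6713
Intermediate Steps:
o = -1/83 (o = 1/(-83) = -1/83 ≈ -0.012048)
B = 25867/62582 (B = -1/83/26 + 48/116 = -1/83*1/26 + 48*(1/116) = -1/2158 + 12/29 = 25867/62582 ≈ 0.41333)
v(G) = -6 + 5*G^(3/2)
-v(B) = -(-6 + 5*(25867/62582)^(3/2)) = -(-6 + 5*(25867*√1618808594/3916506724)) = -(-6 + 129335*√1618808594/3916506724) = 6 - 129335*√1618808594/3916506724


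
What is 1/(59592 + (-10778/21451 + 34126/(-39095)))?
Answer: 838626845/49974297544504 ≈ 1.6781e-5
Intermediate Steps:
1/(59592 + (-10778/21451 + 34126/(-39095))) = 1/(59592 + (-10778*1/21451 + 34126*(-1/39095))) = 1/(59592 + (-10778/21451 - 34126/39095)) = 1/(59592 - 1153402736/838626845) = 1/(49974297544504/838626845) = 838626845/49974297544504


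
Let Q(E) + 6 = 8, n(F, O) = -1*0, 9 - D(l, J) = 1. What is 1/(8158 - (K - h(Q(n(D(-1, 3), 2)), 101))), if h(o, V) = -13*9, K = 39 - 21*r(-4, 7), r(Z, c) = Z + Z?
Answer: 1/7834 ≈ 0.00012765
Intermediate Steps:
D(l, J) = 8 (D(l, J) = 9 - 1*1 = 9 - 1 = 8)
n(F, O) = 0
Q(E) = 2 (Q(E) = -6 + 8 = 2)
r(Z, c) = 2*Z
K = 207 (K = 39 - 42*(-4) = 39 - 21*(-8) = 39 + 168 = 207)
h(o, V) = -117
1/(8158 - (K - h(Q(n(D(-1, 3), 2)), 101))) = 1/(8158 - (207 - 1*(-117))) = 1/(8158 - (207 + 117)) = 1/(8158 - 1*324) = 1/(8158 - 324) = 1/7834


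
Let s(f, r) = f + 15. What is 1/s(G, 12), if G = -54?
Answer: -1/39 ≈ -0.025641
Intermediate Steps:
s(f, r) = 15 + f
1/s(G, 12) = 1/(15 - 54) = 1/(-39) = -1/39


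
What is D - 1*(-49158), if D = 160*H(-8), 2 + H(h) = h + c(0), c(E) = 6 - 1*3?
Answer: 48038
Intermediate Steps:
c(E) = 3 (c(E) = 6 - 3 = 3)
H(h) = 1 + h (H(h) = -2 + (h + 3) = -2 + (3 + h) = 1 + h)
D = -1120 (D = 160*(1 - 8) = 160*(-7) = -1120)
D - 1*(-49158) = -1120 - 1*(-49158) = -1120 + 49158 = 48038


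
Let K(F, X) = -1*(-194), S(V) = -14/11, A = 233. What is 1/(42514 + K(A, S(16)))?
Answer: 1/42708 ≈ 2.3415e-5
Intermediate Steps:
S(V) = -14/11 (S(V) = -14*1/11 = -14/11)
K(F, X) = 194
1/(42514 + K(A, S(16))) = 1/(42514 + 194) = 1/42708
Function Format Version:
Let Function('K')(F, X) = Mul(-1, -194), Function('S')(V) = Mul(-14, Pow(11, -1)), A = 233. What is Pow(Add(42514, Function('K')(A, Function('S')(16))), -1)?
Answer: Rational(1, 42708) ≈ 2.3415e-5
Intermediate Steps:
Function('S')(V) = Rational(-14, 11) (Function('S')(V) = Mul(-14, Rational(1, 11)) = Rational(-14, 11))
Function('K')(F, X) = 194
Pow(Add(42514, Function('K')(A, Function('S')(16))), -1) = Pow(Add(42514, 194), -1) = Pow(42708, -1) = Rational(1, 42708)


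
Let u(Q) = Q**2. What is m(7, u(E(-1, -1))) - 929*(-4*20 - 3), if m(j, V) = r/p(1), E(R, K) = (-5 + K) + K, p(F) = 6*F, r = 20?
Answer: 231331/3 ≈ 77110.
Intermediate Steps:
E(R, K) = -5 + 2*K
m(j, V) = 10/3 (m(j, V) = 20/((6*1)) = 20/6 = 20*(1/6) = 10/3)
m(7, u(E(-1, -1))) - 929*(-4*20 - 3) = 10/3 - 929*(-4*20 - 3) = 10/3 - 929*(-80 - 3) = 10/3 - 929*(-83) = 10/3 + 77107 = 231331/3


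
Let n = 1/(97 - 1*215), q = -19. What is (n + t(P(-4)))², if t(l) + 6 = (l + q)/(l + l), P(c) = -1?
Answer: 221841/13924 ≈ 15.932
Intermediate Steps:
t(l) = -6 + (-19 + l)/(2*l) (t(l) = -6 + (l - 19)/(l + l) = -6 + (-19 + l)/((2*l)) = -6 + (-19 + l)*(1/(2*l)) = -6 + (-19 + l)/(2*l))
n = -1/118 (n = 1/(97 - 215) = 1/(-118) = -1/118 ≈ -0.0084746)
(n + t(P(-4)))² = (-1/118 + (½)*(-19 - 11*(-1))/(-1))² = (-1/118 + (½)*(-1)*(-19 + 11))² = (-1/118 + (½)*(-1)*(-8))² = (-1/118 + 4)² = (471/118)² = 221841/13924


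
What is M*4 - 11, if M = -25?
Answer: -111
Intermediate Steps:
M*4 - 11 = -25*4 - 11 = -100 - 11 = -111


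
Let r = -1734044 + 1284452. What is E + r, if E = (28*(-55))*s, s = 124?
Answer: -640552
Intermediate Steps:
E = -190960 (E = (28*(-55))*124 = -1540*124 = -190960)
r = -449592
E + r = -190960 - 449592 = -640552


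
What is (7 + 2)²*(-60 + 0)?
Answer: -4860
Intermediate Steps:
(7 + 2)²*(-60 + 0) = 9²*(-60) = 81*(-60) = -4860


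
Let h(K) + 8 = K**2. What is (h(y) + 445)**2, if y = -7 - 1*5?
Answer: 337561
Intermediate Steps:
y = -12 (y = -7 - 5 = -12)
h(K) = -8 + K**2
(h(y) + 445)**2 = ((-8 + (-12)**2) + 445)**2 = ((-8 + 144) + 445)**2 = (136 + 445)**2 = 581**2 = 337561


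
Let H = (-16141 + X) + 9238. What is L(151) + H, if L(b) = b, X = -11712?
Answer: -18464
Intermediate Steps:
H = -18615 (H = (-16141 - 11712) + 9238 = -27853 + 9238 = -18615)
L(151) + H = 151 - 18615 = -18464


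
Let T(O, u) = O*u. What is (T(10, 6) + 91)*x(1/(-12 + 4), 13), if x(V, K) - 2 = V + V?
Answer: 1057/4 ≈ 264.25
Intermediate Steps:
x(V, K) = 2 + 2*V (x(V, K) = 2 + (V + V) = 2 + 2*V)
(T(10, 6) + 91)*x(1/(-12 + 4), 13) = (10*6 + 91)*(2 + 2/(-12 + 4)) = (60 + 91)*(2 + 2/(-8)) = 151*(2 + 2*(-⅛)) = 151*(2 - ¼) = 151*(7/4) = 1057/4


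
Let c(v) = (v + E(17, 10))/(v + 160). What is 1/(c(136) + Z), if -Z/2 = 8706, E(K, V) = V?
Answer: -148/2576903 ≈ -5.7433e-5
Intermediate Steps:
c(v) = (10 + v)/(160 + v) (c(v) = (v + 10)/(v + 160) = (10 + v)/(160 + v))
Z = -17412 (Z = -2*8706 = -17412)
1/(c(136) + Z) = 1/((10 + 136)/(160 + 136) - 17412) = 1/(146/296 - 17412) = 1/((1/296)*146 - 17412) = 1/(73/148 - 17412) = 1/(-2576903/148) = -148/2576903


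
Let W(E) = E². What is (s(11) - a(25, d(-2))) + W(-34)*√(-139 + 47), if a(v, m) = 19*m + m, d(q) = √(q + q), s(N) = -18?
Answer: -18 - 40*I + 2312*I*√23 ≈ -18.0 + 11048.0*I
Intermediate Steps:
d(q) = √2*√q (d(q) = √(2*q) = √2*√q)
a(v, m) = 20*m
(s(11) - a(25, d(-2))) + W(-34)*√(-139 + 47) = (-18 - 20*√2*√(-2)) + (-34)²*√(-139 + 47) = (-18 - 20*√2*(I*√2)) + 1156*√(-92) = (-18 - 20*2*I) + 1156*(2*I*√23) = (-18 - 40*I) + 2312*I*√23 = -18 - 40*I + 2312*I*√23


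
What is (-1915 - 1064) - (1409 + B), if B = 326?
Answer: -4714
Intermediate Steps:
(-1915 - 1064) - (1409 + B) = (-1915 - 1064) - (1409 + 326) = -2979 - 1*1735 = -2979 - 1735 = -4714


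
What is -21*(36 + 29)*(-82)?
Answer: 111930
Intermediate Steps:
-21*(36 + 29)*(-82) = -21*65*(-82) = -1365*(-82) = 111930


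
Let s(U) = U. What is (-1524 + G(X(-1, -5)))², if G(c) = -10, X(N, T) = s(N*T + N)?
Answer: 2353156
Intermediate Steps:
X(N, T) = N + N*T (X(N, T) = N*T + N = N + N*T)
(-1524 + G(X(-1, -5)))² = (-1524 - 10)² = (-1534)² = 2353156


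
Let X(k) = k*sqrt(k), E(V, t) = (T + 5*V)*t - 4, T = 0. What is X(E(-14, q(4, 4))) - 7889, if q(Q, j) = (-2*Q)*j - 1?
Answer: -7889 + 2306*sqrt(2306) ≈ 1.0285e+5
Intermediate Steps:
q(Q, j) = -1 - 2*Q*j (q(Q, j) = -2*Q*j - 1 = -1 - 2*Q*j)
E(V, t) = -4 + 5*V*t (E(V, t) = (0 + 5*V)*t - 4 = (5*V)*t - 4 = 5*V*t - 4 = -4 + 5*V*t)
X(k) = k**(3/2)
X(E(-14, q(4, 4))) - 7889 = (-4 + 5*(-14)*(-1 - 2*4*4))**(3/2) - 7889 = (-4 + 5*(-14)*(-1 - 32))**(3/2) - 7889 = (-4 + 5*(-14)*(-33))**(3/2) - 7889 = (-4 + 2310)**(3/2) - 7889 = 2306**(3/2) - 7889 = 2306*sqrt(2306) - 7889 = -7889 + 2306*sqrt(2306)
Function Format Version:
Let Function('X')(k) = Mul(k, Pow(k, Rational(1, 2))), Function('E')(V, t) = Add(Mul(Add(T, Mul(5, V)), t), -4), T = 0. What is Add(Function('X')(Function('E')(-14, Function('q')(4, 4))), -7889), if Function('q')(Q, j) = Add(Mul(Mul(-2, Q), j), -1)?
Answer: Add(-7889, Mul(2306, Pow(2306, Rational(1, 2)))) ≈ 1.0285e+5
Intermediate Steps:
Function('q')(Q, j) = Add(-1, Mul(-2, Q, j)) (Function('q')(Q, j) = Add(Mul(-2, Q, j), -1) = Add(-1, Mul(-2, Q, j)))
Function('E')(V, t) = Add(-4, Mul(5, V, t)) (Function('E')(V, t) = Add(Mul(Add(0, Mul(5, V)), t), -4) = Add(Mul(Mul(5, V), t), -4) = Add(Mul(5, V, t), -4) = Add(-4, Mul(5, V, t)))
Function('X')(k) = Pow(k, Rational(3, 2))
Add(Function('X')(Function('E')(-14, Function('q')(4, 4))), -7889) = Add(Pow(Add(-4, Mul(5, -14, Add(-1, Mul(-2, 4, 4)))), Rational(3, 2)), -7889) = Add(Pow(Add(-4, Mul(5, -14, Add(-1, -32))), Rational(3, 2)), -7889) = Add(Pow(Add(-4, Mul(5, -14, -33)), Rational(3, 2)), -7889) = Add(Pow(Add(-4, 2310), Rational(3, 2)), -7889) = Add(Pow(2306, Rational(3, 2)), -7889) = Add(Mul(2306, Pow(2306, Rational(1, 2))), -7889) = Add(-7889, Mul(2306, Pow(2306, Rational(1, 2))))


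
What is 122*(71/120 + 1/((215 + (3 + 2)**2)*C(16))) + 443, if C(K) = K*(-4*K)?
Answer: 21101889/40960 ≈ 515.18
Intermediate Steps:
C(K) = -4*K**2
122*(71/120 + 1/((215 + (3 + 2)**2)*C(16))) + 443 = 122*(71/120 + 1/((215 + (3 + 2)**2)*((-4*16**2)))) + 443 = 122*(71*(1/120) + 1/((215 + 5**2)*((-4*256)))) + 443 = 122*(71/120 + 1/((215 + 25)*(-1024))) + 443 = 122*(71/120 - 1/1024/240) + 443 = 122*(71/120 + (1/240)*(-1/1024)) + 443 = 122*(71/120 - 1/245760) + 443 = 122*(48469/81920) + 443 = 2956609/40960 + 443 = 21101889/40960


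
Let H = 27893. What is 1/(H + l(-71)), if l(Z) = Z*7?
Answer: 1/27396 ≈ 3.6502e-5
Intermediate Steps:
l(Z) = 7*Z
1/(H + l(-71)) = 1/(27893 + 7*(-71)) = 1/(27893 - 497) = 1/27396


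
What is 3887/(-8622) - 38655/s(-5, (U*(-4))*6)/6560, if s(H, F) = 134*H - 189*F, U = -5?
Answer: -59506182859/132068347200 ≈ -0.45057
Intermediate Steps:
s(H, F) = -189*F + 134*H
3887/(-8622) - 38655/s(-5, (U*(-4))*6)/6560 = 3887/(-8622) - 38655/(-189*(-5*(-4))*6 + 134*(-5))/6560 = 3887*(-1/8622) - 38655/(-3780*6 - 670)*(1/6560) = -3887/8622 - 38655/(-189*120 - 670)*(1/6560) = -3887/8622 - 38655/(-22680 - 670)*(1/6560) = -3887/8622 - 38655/(-23350)*(1/6560) = -3887/8622 - 38655*(-1/23350)*(1/6560) = -3887/8622 + (7731/4670)*(1/6560) = -3887/8622 + 7731/30635200 = -59506182859/132068347200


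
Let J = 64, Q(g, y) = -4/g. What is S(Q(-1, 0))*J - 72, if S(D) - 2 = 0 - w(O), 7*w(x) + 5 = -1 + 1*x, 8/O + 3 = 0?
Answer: 2840/21 ≈ 135.24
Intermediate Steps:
O = -8/3 (O = 8/(-3 + 0) = 8/(-3) = 8*(-1/3) = -8/3 ≈ -2.6667)
w(x) = -6/7 + x/7 (w(x) = -5/7 + (-1 + 1*x)/7 = -5/7 + (-1 + x)/7 = -5/7 + (-1/7 + x/7) = -6/7 + x/7)
S(D) = 68/21 (S(D) = 2 + (0 - (-6/7 + (1/7)*(-8/3))) = 2 + (0 - (-6/7 - 8/21)) = 2 + (0 - 1*(-26/21)) = 2 + (0 + 26/21) = 2 + 26/21 = 68/21)
S(Q(-1, 0))*J - 72 = (68/21)*64 - 72 = 4352/21 - 72 = 2840/21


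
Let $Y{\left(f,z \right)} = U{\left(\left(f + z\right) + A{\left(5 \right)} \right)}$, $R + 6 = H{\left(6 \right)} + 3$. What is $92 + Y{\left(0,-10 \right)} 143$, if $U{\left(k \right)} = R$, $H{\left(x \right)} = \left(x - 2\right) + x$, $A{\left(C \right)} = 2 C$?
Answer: $1093$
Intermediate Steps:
$H{\left(x \right)} = -2 + 2 x$ ($H{\left(x \right)} = \left(-2 + x\right) + x = -2 + 2 x$)
$R = 7$ ($R = -6 + \left(\left(-2 + 2 \cdot 6\right) + 3\right) = -6 + \left(\left(-2 + 12\right) + 3\right) = -6 + \left(10 + 3\right) = -6 + 13 = 7$)
$U{\left(k \right)} = 7$
$Y{\left(f,z \right)} = 7$
$92 + Y{\left(0,-10 \right)} 143 = 92 + 7 \cdot 143 = 92 + 1001 = 1093$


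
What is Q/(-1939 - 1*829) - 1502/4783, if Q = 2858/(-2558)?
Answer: -5310653637/16933120976 ≈ -0.31363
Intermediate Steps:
Q = -1429/1279 (Q = 2858*(-1/2558) = -1429/1279 ≈ -1.1173)
Q/(-1939 - 1*829) - 1502/4783 = -1429/(1279*(-1939 - 1*829)) - 1502/4783 = -1429/(1279*(-1939 - 829)) - 1502*1/4783 = -1429/1279/(-2768) - 1502/4783 = -1429/1279*(-1/2768) - 1502/4783 = 1429/3540272 - 1502/4783 = -5310653637/16933120976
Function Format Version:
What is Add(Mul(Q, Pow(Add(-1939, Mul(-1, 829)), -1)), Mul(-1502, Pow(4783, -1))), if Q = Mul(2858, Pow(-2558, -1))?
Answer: Rational(-5310653637, 16933120976) ≈ -0.31363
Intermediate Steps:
Q = Rational(-1429, 1279) (Q = Mul(2858, Rational(-1, 2558)) = Rational(-1429, 1279) ≈ -1.1173)
Add(Mul(Q, Pow(Add(-1939, Mul(-1, 829)), -1)), Mul(-1502, Pow(4783, -1))) = Add(Mul(Rational(-1429, 1279), Pow(Add(-1939, Mul(-1, 829)), -1)), Mul(-1502, Pow(4783, -1))) = Add(Mul(Rational(-1429, 1279), Pow(Add(-1939, -829), -1)), Mul(-1502, Rational(1, 4783))) = Add(Mul(Rational(-1429, 1279), Pow(-2768, -1)), Rational(-1502, 4783)) = Add(Mul(Rational(-1429, 1279), Rational(-1, 2768)), Rational(-1502, 4783)) = Add(Rational(1429, 3540272), Rational(-1502, 4783)) = Rational(-5310653637, 16933120976)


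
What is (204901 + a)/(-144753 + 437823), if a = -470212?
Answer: -88437/97690 ≈ -0.90528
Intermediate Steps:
(204901 + a)/(-144753 + 437823) = (204901 - 470212)/(-144753 + 437823) = -265311/293070 = -265311*1/293070 = -88437/97690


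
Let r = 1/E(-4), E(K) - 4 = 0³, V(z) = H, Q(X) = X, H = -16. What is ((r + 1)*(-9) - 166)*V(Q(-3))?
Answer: 2836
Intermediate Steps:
V(z) = -16
E(K) = 4 (E(K) = 4 + 0³ = 4 + 0 = 4)
r = ¼ (r = 1/4 = ¼ ≈ 0.25000)
((r + 1)*(-9) - 166)*V(Q(-3)) = ((¼ + 1)*(-9) - 166)*(-16) = ((5/4)*(-9) - 166)*(-16) = (-45/4 - 166)*(-16) = -709/4*(-16) = 2836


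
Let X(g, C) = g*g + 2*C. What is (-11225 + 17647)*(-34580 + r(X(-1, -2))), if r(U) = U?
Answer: -222092026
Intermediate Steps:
X(g, C) = g² + 2*C
(-11225 + 17647)*(-34580 + r(X(-1, -2))) = (-11225 + 17647)*(-34580 + ((-1)² + 2*(-2))) = 6422*(-34580 + (1 - 4)) = 6422*(-34580 - 3) = 6422*(-34583) = -222092026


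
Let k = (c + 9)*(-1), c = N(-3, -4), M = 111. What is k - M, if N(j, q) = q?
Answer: -116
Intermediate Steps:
c = -4
k = -5 (k = (-4 + 9)*(-1) = 5*(-1) = -5)
k - M = -5 - 1*111 = -5 - 111 = -116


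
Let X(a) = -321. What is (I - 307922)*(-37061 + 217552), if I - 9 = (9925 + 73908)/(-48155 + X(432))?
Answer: -2694094294720711/48476 ≈ -5.5576e+10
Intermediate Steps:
I = 352451/48476 (I = 9 + (9925 + 73908)/(-48155 - 321) = 9 + 83833/(-48476) = 9 + 83833*(-1/48476) = 9 - 83833/48476 = 352451/48476 ≈ 7.2706)
(I - 307922)*(-37061 + 217552) = (352451/48476 - 307922)*(-37061 + 217552) = -14926474421/48476*180491 = -2694094294720711/48476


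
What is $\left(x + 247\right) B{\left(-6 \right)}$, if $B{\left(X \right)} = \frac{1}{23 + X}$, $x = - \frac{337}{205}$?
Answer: $\frac{50298}{3485} \approx 14.433$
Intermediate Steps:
$x = - \frac{337}{205}$ ($x = \left(-337\right) \frac{1}{205} = - \frac{337}{205} \approx -1.6439$)
$\left(x + 247\right) B{\left(-6 \right)} = \frac{- \frac{337}{205} + 247}{23 - 6} = \frac{50298}{205 \cdot 17} = \frac{50298}{205} \cdot \frac{1}{17} = \frac{50298}{3485}$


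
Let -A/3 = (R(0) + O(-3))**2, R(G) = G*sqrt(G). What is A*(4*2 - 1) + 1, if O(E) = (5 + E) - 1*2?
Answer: 1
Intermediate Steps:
O(E) = 3 + E (O(E) = (5 + E) - 2 = 3 + E)
R(G) = G**(3/2)
A = 0 (A = -3*(0**(3/2) + (3 - 3))**2 = -3*(0 + 0)**2 = -3*0**2 = -3*0 = 0)
A*(4*2 - 1) + 1 = 0*(4*2 - 1) + 1 = 0*(8 - 1) + 1 = 0*7 + 1 = 0 + 1 = 1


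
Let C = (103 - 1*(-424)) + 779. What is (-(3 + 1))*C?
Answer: -5224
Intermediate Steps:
C = 1306 (C = (103 + 424) + 779 = 527 + 779 = 1306)
(-(3 + 1))*C = -(3 + 1)*1306 = -1*4*1306 = -4*1306 = -5224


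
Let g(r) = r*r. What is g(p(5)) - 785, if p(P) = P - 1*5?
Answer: -785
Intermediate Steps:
p(P) = -5 + P (p(P) = P - 5 = -5 + P)
g(r) = r**2
g(p(5)) - 785 = (-5 + 5)**2 - 785 = 0**2 - 785 = 0 - 785 = -785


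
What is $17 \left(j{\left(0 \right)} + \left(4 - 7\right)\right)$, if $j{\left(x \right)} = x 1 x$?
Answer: $-51$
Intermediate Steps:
$j{\left(x \right)} = x^{2}$ ($j{\left(x \right)} = x x = x^{2}$)
$17 \left(j{\left(0 \right)} + \left(4 - 7\right)\right) = 17 \left(0^{2} + \left(4 - 7\right)\right) = 17 \left(0 + \left(4 - 7\right)\right) = 17 \left(0 - 3\right) = 17 \left(-3\right) = -51$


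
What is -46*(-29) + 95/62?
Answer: 82803/62 ≈ 1335.5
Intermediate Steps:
-46*(-29) + 95/62 = 1334 + 95*(1/62) = 1334 + 95/62 = 82803/62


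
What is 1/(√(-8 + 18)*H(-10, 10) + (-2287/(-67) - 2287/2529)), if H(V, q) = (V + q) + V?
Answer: 477032369571/1496329271918 + 143554651245*√10/1496329271918 ≈ 0.62218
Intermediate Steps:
H(V, q) = q + 2*V
1/(√(-8 + 18)*H(-10, 10) + (-2287/(-67) - 2287/2529)) = 1/(√(-8 + 18)*(10 + 2*(-10)) + (-2287/(-67) - 2287/2529)) = 1/(√10*(10 - 20) + (-2287*(-1/67) - 2287*1/2529)) = 1/(√10*(-10) + (2287/67 - 2287/2529)) = 1/(-10*√10 + 5630594/169443) = 1/(5630594/169443 - 10*√10)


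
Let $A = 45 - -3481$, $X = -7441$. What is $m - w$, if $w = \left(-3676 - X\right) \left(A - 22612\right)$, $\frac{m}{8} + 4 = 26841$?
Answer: $72073486$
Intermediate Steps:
$A = 3526$ ($A = 45 + 3481 = 3526$)
$m = 214696$ ($m = -32 + 8 \cdot 26841 = -32 + 214728 = 214696$)
$w = -71858790$ ($w = \left(-3676 - -7441\right) \left(3526 - 22612\right) = \left(-3676 + 7441\right) \left(-19086\right) = 3765 \left(-19086\right) = -71858790$)
$m - w = 214696 - -71858790 = 214696 + 71858790 = 72073486$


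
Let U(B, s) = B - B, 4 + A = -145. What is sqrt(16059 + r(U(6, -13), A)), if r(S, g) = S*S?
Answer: sqrt(16059) ≈ 126.72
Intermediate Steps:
A = -149 (A = -4 - 145 = -149)
U(B, s) = 0
r(S, g) = S**2
sqrt(16059 + r(U(6, -13), A)) = sqrt(16059 + 0**2) = sqrt(16059 + 0) = sqrt(16059)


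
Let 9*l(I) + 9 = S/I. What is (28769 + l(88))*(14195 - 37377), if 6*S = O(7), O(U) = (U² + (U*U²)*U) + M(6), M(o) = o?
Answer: -198072791909/297 ≈ -6.6691e+8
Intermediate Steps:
O(U) = 6 + U² + U⁴ (O(U) = (U² + (U*U²)*U) + 6 = (U² + U³*U) + 6 = (U² + U⁴) + 6 = 6 + U² + U⁴)
S = 1228/3 (S = (6 + 7² + 7⁴)/6 = (6 + 49 + 2401)/6 = (⅙)*2456 = 1228/3 ≈ 409.33)
l(I) = -1 + 1228/(27*I) (l(I) = -1 + (1228/(3*I))/9 = -1 + 1228/(27*I))
(28769 + l(88))*(14195 - 37377) = (28769 + (1228/27 - 1*88)/88)*(14195 - 37377) = (28769 + (1228/27 - 88)/88)*(-23182) = (28769 + (1/88)*(-1148/27))*(-23182) = (28769 - 287/594)*(-23182) = (17088499/594)*(-23182) = -198072791909/297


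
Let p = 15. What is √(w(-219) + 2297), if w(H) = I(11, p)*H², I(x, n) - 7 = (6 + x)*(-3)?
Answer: I*√2107987 ≈ 1451.9*I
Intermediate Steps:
I(x, n) = -11 - 3*x (I(x, n) = 7 + (6 + x)*(-3) = 7 + (-18 - 3*x) = -11 - 3*x)
w(H) = -44*H² (w(H) = (-11 - 3*11)*H² = (-11 - 33)*H² = -44*H²)
√(w(-219) + 2297) = √(-44*(-219)² + 2297) = √(-44*47961 + 2297) = √(-2110284 + 2297) = √(-2107987) = I*√2107987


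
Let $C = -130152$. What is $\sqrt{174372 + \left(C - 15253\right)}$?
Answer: $\sqrt{28967} \approx 170.2$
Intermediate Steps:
$\sqrt{174372 + \left(C - 15253\right)} = \sqrt{174372 - 145405} = \sqrt{28967}$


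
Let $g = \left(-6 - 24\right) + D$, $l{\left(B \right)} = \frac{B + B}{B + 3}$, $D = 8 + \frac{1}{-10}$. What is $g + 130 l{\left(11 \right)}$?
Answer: $\frac{12753}{70} \approx 182.19$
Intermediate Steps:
$D = \frac{79}{10}$ ($D = 8 - \frac{1}{10} = \frac{79}{10} \approx 7.9$)
$l{\left(B \right)} = \frac{2 B}{3 + B}$
$g = - \frac{221}{10}$ ($g = \left(-6 - 24\right) + \frac{79}{10} = -30 + \frac{79}{10} = - \frac{221}{10} \approx -22.1$)
$g + 130 l{\left(11 \right)} = - \frac{221}{10} + 130 \cdot 2 \cdot 11 \frac{1}{3 + 11} = - \frac{221}{10} + 130 \cdot 2 \cdot 11 \cdot \frac{1}{14} = - \frac{221}{10} + 130 \cdot \frac{11}{7} = - \frac{221}{10} + \frac{1430}{7} = \frac{12753}{70}$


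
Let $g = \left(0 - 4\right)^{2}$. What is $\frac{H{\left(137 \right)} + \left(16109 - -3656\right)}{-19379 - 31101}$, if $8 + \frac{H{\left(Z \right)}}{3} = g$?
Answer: $- \frac{19789}{50480} \approx -0.39202$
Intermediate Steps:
$g = 16$ ($g = \left(-4\right)^{2} = 16$)
$H{\left(Z \right)} = 24$ ($H{\left(Z \right)} = -24 + 3 \cdot 16 = -24 + 48 = 24$)
$\frac{H{\left(137 \right)} + \left(16109 - -3656\right)}{-19379 - 31101} = \frac{24 + \left(16109 - -3656\right)}{-19379 - 31101} = \frac{24 + \left(16109 + 3656\right)}{-50480} = \left(24 + 19765\right) \left(- \frac{1}{50480}\right) = 19789 \left(- \frac{1}{50480}\right) = - \frac{19789}{50480}$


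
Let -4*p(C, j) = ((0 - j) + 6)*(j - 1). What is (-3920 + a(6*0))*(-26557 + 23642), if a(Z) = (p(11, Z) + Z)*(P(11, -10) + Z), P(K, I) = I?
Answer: 11470525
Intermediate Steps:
p(C, j) = -(-1 + j)*(6 - j)/4 (p(C, j) = -((0 - j) + 6)*(j - 1)/4 = -(-j + 6)*(-1 + j)/4 = -(6 - j)*(-1 + j)/4 = -(-1 + j)*(6 - j)/4)
a(Z) = (-10 + Z)*(3/2 - 3*Z/4 + Z**2/4) (a(Z) = ((3/2 - 7*Z/4 + Z**2/4) + Z)*(-10 + Z) = (3/2 - 3*Z/4 + Z**2/4)*(-10 + Z) = (-10 + Z)*(3/2 - 3*Z/4 + Z**2/4))
(-3920 + a(6*0))*(-26557 + 23642) = (-3920 + (-15 + 9*(6*0) - 13*(6*0)**2/4 + (6*0)**3/4))*(-26557 + 23642) = (-3920 + (-15 + 9*0 - 13/4*0**2 + (1/4)*0**3))*(-2915) = (-3920 + (-15 + 0 - 13/4*0 + (1/4)*0))*(-2915) = (-3920 + (-15 + 0 + 0 + 0))*(-2915) = (-3920 - 15)*(-2915) = -3935*(-2915) = 11470525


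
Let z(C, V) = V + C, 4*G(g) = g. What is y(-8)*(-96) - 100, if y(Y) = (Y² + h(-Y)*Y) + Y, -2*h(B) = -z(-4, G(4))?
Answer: -6628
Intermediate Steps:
G(g) = g/4
z(C, V) = C + V
h(B) = -3/2 (h(B) = -(-1)*(-4 + (¼)*4)/2 = -(-1)*(-4 + 1)/2 = -(-1)*(-3)/2 = -½*3 = -3/2)
y(Y) = Y² - Y/2 (y(Y) = (Y² - 3*Y/2) + Y = Y² - Y/2)
y(-8)*(-96) - 100 = -8*(-½ - 8)*(-96) - 100 = -8*(-17/2)*(-96) - 100 = 68*(-96) - 100 = -6528 - 100 = -6628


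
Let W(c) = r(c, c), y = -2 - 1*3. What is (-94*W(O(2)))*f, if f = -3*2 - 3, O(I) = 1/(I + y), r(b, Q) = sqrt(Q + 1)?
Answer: 282*sqrt(6) ≈ 690.76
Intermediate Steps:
y = -5 (y = -2 - 3 = -5)
r(b, Q) = sqrt(1 + Q)
O(I) = 1/(-5 + I) (O(I) = 1/(I - 5) = 1/(-5 + I))
f = -9 (f = -6 - 3 = -9)
W(c) = sqrt(1 + c)
(-94*W(O(2)))*f = -94*sqrt(1 + 1/(-5 + 2))*(-9) = -94*sqrt(1 + 1/(-3))*(-9) = -94*sqrt(1 - 1/3)*(-9) = -94*sqrt(6)/3*(-9) = 282*sqrt(6)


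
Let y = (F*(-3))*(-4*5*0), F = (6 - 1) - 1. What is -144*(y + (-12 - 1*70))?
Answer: 11808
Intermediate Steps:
F = 4 (F = 5 - 1 = 4)
y = 0 (y = (4*(-3))*(-4*5*0) = -(-240)*0 = -12*0 = 0)
-144*(y + (-12 - 1*70)) = -144*(0 + (-12 - 1*70)) = -144*(0 + (-12 - 70)) = -144*(0 - 82) = -144*(-82) = 11808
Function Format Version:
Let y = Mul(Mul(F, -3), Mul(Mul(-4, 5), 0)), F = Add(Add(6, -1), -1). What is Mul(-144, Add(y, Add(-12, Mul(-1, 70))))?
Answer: 11808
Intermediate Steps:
F = 4 (F = Add(5, -1) = 4)
y = 0 (y = Mul(Mul(4, -3), Mul(Mul(-4, 5), 0)) = Mul(-12, Mul(-20, 0)) = Mul(-12, 0) = 0)
Mul(-144, Add(y, Add(-12, Mul(-1, 70)))) = Mul(-144, Add(0, Add(-12, Mul(-1, 70)))) = Mul(-144, Add(0, Add(-12, -70))) = Mul(-144, Add(0, -82)) = Mul(-144, -82) = 11808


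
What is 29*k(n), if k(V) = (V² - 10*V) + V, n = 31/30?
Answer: -214861/900 ≈ -238.73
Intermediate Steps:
n = 31/30 (n = 31*(1/30) = 31/30 ≈ 1.0333)
k(V) = V² - 9*V
29*k(n) = 29*(31*(-9 + 31/30)/30) = 29*((31/30)*(-239/30)) = 29*(-7409/900) = -214861/900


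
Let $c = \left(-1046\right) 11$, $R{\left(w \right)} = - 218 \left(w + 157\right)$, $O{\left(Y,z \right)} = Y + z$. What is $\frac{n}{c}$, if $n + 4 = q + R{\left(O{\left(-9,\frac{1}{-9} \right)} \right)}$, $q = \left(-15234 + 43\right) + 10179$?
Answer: $\frac{15241}{4707} \approx 3.2379$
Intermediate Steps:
$q = -5012$ ($q = -15191 + 10179 = -5012$)
$R{\left(w \right)} = -34226 - 218 w$ ($R{\left(w \right)} = - 218 \left(157 + w\right) = -34226 - 218 w$)
$n = - \frac{335302}{9}$ ($n = -4 - \left(39238 + 218 \left(-9 + \frac{1}{-9}\right)\right) = -4 - \left(39238 + 218 \left(-9 - \frac{1}{9}\right)\right) = -4 - \frac{335266}{9} = - \frac{335302}{9} \approx -37256.0$)
$c = -11506$
$\frac{n}{c} = - \frac{335302}{9 \left(-11506\right)} = \left(- \frac{335302}{9}\right) \left(- \frac{1}{11506}\right) = \frac{15241}{4707}$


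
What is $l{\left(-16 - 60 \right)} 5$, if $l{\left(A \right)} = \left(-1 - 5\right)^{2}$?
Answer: $180$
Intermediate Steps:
$l{\left(A \right)} = 36$ ($l{\left(A \right)} = \left(-6\right)^{2} = 36$)
$l{\left(-16 - 60 \right)} 5 = 36 \cdot 5 = 180$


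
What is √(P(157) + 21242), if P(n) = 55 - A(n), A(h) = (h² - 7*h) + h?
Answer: I*√2410 ≈ 49.092*I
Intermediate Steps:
A(h) = h² - 6*h
P(n) = 55 - n*(-6 + n)
√(P(157) + 21242) = √((55 - 1*157*(-6 + 157)) + 21242) = √((55 - 1*157*151) + 21242) = √((55 - 23707) + 21242) = √(-23652 + 21242) = √(-2410) = I*√2410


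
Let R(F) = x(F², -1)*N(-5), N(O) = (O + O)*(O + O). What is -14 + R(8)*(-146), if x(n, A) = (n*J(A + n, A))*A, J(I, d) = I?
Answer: 58867186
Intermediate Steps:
N(O) = 4*O² (N(O) = (2*O)*(2*O) = 4*O²)
x(n, A) = A*n*(A + n) (x(n, A) = (n*(A + n))*A = A*n*(A + n))
R(F) = -100*F²*(-1 + F²) (R(F) = (-F²*(-1 + F²))*(4*(-5)²) = (-F²*(-1 + F²))*(4*25) = -F²*(-1 + F²)*100 = -100*F²*(-1 + F²))
-14 + R(8)*(-146) = -14 + (100*8²*(1 - 1*8²))*(-146) = -14 + (100*64*(1 - 1*64))*(-146) = -14 + (100*64*(1 - 64))*(-146) = -14 + (100*64*(-63))*(-146) = -14 - 403200*(-146) = -14 + 58867200 = 58867186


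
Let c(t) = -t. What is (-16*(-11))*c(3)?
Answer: -528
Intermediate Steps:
(-16*(-11))*c(3) = (-16*(-11))*(-1*3) = 176*(-3) = -528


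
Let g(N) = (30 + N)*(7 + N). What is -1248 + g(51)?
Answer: 3450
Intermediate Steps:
g(N) = (7 + N)*(30 + N)
-1248 + g(51) = -1248 + (210 + 51**2 + 37*51) = -1248 + (210 + 2601 + 1887) = -1248 + 4698 = 3450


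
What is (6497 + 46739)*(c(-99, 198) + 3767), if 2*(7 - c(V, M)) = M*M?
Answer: -842619408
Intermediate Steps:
c(V, M) = 7 - M²/2 (c(V, M) = 7 - M*M/2 = 7 - M²/2)
(6497 + 46739)*(c(-99, 198) + 3767) = (6497 + 46739)*((7 - ½*198²) + 3767) = 53236*((7 - ½*39204) + 3767) = 53236*((7 - 19602) + 3767) = 53236*(-19595 + 3767) = 53236*(-15828) = -842619408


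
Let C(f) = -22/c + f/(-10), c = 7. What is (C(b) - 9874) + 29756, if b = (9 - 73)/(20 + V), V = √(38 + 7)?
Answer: 49399856/2485 - 96*√5/1775 ≈ 19879.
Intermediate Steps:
V = 3*√5 (V = √45 = 3*√5 ≈ 6.7082)
b = -64/(20 + 3*√5) (b = (9 - 73)/(20 + 3*√5) = -64/(20 + 3*√5) ≈ -2.3963)
C(f) = -22/7 - f/10 (C(f) = -22/7 + f/(-10) = -22*⅐ + f*(-⅒) = -22/7 - f/10)
(C(b) - 9874) + 29756 = ((-22/7 - (-256/71 + 192*√5/355)/10) - 9874) + 29756 = ((-22/7 + (128/355 - 96*√5/1775)) - 9874) + 29756 = ((-6914/2485 - 96*√5/1775) - 9874) + 29756 = (-24543804/2485 - 96*√5/1775) + 29756 = 49399856/2485 - 96*√5/1775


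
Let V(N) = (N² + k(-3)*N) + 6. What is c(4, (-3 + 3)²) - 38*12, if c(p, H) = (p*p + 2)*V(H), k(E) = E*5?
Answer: -348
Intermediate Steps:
k(E) = 5*E
V(N) = 6 + N² - 15*N (V(N) = (N² + (5*(-3))*N) + 6 = (N² - 15*N) + 6 = 6 + N² - 15*N)
c(p, H) = (2 + p²)*(6 + H² - 15*H) (c(p, H) = (p*p + 2)*(6 + H² - 15*H) = (p² + 2)*(6 + H² - 15*H) = (2 + p²)*(6 + H² - 15*H))
c(4, (-3 + 3)²) - 38*12 = (2 + 4²)*(6 + ((-3 + 3)²)² - 15*(-3 + 3)²) - 38*12 = (2 + 16)*(6 + (0²)² - 15*0²) - 456 = 18*(6 + 0² - 15*0) - 456 = 18*(6 + 0 + 0) - 456 = 18*6 - 456 = 108 - 456 = -348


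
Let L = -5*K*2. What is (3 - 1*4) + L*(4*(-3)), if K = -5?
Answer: -601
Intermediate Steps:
L = 50 (L = -5*(-5)*2 = 25*2 = 50)
(3 - 1*4) + L*(4*(-3)) = (3 - 1*4) + 50*(4*(-3)) = (3 - 4) + 50*(-12) = -1 - 600 = -601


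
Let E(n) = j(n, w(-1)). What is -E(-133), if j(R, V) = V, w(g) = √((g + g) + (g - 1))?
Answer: -2*I ≈ -2.0*I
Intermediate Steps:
w(g) = √(-1 + 3*g) (w(g) = √(2*g + (-1 + g)) = √(-1 + 3*g))
E(n) = 2*I (E(n) = √(-1 + 3*(-1)) = √(-1 - 3) = √(-4) = 2*I)
-E(-133) = -2*I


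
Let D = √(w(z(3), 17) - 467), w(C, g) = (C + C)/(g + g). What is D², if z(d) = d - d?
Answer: -467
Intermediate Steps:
z(d) = 0
w(C, g) = C/g (w(C, g) = (2*C)/((2*g)) = (2*C)*(1/(2*g)) = C/g)
D = I*√467 (D = √(0/17 - 467) = √(0*(1/17) - 467) = √(0 - 467) = √(-467) = I*√467 ≈ 21.61*I)
D² = (I*√467)² = -467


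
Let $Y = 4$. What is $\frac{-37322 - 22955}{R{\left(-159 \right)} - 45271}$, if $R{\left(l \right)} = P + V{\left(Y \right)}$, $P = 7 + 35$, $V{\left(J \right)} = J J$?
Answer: $\frac{8611}{6459} \approx 1.3332$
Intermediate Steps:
$V{\left(J \right)} = J^{2}$
$P = 42$
$R{\left(l \right)} = 58$ ($R{\left(l \right)} = 42 + 4^{2} = 42 + 16 = 58$)
$\frac{-37322 - 22955}{R{\left(-159 \right)} - 45271} = \frac{-37322 - 22955}{58 - 45271} = - \frac{60277}{-45213} = \left(-60277\right) \left(- \frac{1}{45213}\right) = \frac{8611}{6459}$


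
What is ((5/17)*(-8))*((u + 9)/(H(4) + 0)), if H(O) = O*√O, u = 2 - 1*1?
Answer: -50/17 ≈ -2.9412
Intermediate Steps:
u = 1 (u = 2 - 1 = 1)
H(O) = O^(3/2)
((5/17)*(-8))*((u + 9)/(H(4) + 0)) = ((5/17)*(-8))*((1 + 9)/(4^(3/2) + 0)) = ((5*(1/17))*(-8))*(10/(8 + 0)) = ((5/17)*(-8))*(10/8) = -400/(17*8) = -40/17*5/4 = -50/17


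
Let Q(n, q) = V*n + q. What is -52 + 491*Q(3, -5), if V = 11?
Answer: 13696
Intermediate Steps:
Q(n, q) = q + 11*n (Q(n, q) = 11*n + q = q + 11*n)
-52 + 491*Q(3, -5) = -52 + 491*(-5 + 11*3) = -52 + 491*(-5 + 33) = -52 + 491*28 = -52 + 13748 = 13696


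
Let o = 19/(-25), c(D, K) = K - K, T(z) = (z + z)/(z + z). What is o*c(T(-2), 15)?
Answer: 0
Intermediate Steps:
T(z) = 1 (T(z) = (2*z)/((2*z)) = (2*z)*(1/(2*z)) = 1)
c(D, K) = 0
o = -19/25 (o = 19*(-1/25) = -19/25 ≈ -0.76000)
o*c(T(-2), 15) = -19/25*0 = 0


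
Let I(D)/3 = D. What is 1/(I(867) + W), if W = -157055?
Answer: -1/154454 ≈ -6.4744e-6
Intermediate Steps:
I(D) = 3*D
1/(I(867) + W) = 1/(3*867 - 157055) = 1/(2601 - 157055) = 1/(-154454) = -1/154454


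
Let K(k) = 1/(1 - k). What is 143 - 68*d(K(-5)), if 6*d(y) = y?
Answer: 1270/9 ≈ 141.11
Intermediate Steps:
d(y) = y/6
143 - 68*d(K(-5)) = 143 - 34*(-1/(-1 - 5))/3 = 143 - 34*(-1/(-6))/3 = 143 - 34*(-1*(-⅙))/3 = 143 - 34/(3*6) = 143 - 68*1/36 = 143 - 17/9 = 1270/9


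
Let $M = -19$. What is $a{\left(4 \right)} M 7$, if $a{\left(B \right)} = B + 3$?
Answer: $-931$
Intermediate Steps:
$a{\left(B \right)} = 3 + B$
$a{\left(4 \right)} M 7 = \left(3 + 4\right) \left(-19\right) 7 = 7 \left(-19\right) 7 = \left(-133\right) 7 = -931$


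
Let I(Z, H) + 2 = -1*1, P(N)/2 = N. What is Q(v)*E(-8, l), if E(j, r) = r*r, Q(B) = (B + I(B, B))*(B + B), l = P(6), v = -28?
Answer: 249984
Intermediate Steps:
P(N) = 2*N
I(Z, H) = -3 (I(Z, H) = -2 - 1*1 = -2 - 1 = -3)
l = 12 (l = 2*6 = 12)
Q(B) = 2*B*(-3 + B) (Q(B) = (B - 3)*(B + B) = (-3 + B)*(2*B) = 2*B*(-3 + B))
E(j, r) = r²
Q(v)*E(-8, l) = (2*(-28)*(-3 - 28))*12² = (2*(-28)*(-31))*144 = 1736*144 = 249984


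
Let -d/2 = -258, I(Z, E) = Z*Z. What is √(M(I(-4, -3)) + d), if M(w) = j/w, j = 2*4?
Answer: √2066/2 ≈ 22.727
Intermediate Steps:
j = 8
I(Z, E) = Z²
M(w) = 8/w
d = 516 (d = -2*(-258) = 516)
√(M(I(-4, -3)) + d) = √(8/((-4)²) + 516) = √(8/16 + 516) = √(8*(1/16) + 516) = √(½ + 516) = √(1033/2) = √2066/2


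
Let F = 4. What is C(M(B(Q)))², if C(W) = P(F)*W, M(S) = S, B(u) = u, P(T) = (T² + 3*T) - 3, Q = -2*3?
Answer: 22500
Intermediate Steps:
Q = -6
P(T) = -3 + T² + 3*T
C(W) = 25*W (C(W) = (-3 + 4² + 3*4)*W = (-3 + 16 + 12)*W = 25*W)
C(M(B(Q)))² = (25*(-6))² = (-150)² = 22500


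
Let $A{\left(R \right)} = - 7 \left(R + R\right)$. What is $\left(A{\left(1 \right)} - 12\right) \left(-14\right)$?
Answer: $364$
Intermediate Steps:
$A{\left(R \right)} = - 14 R$ ($A{\left(R \right)} = - 7 \cdot 2 R = - 14 R$)
$\left(A{\left(1 \right)} - 12\right) \left(-14\right) = \left(\left(-14\right) 1 - 12\right) \left(-14\right) = \left(-14 - 12\right) \left(-14\right) = \left(-26\right) \left(-14\right) = 364$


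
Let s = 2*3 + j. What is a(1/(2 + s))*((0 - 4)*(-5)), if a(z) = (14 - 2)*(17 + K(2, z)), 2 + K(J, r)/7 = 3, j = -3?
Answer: 5760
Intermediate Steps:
K(J, r) = 7 (K(J, r) = -14 + 7*3 = -14 + 21 = 7)
s = 3 (s = 2*3 - 3 = 6 - 3 = 3)
a(z) = 288 (a(z) = (14 - 2)*(17 + 7) = 12*24 = 288)
a(1/(2 + s))*((0 - 4)*(-5)) = 288*((0 - 4)*(-5)) = 288*(-4*(-5)) = 288*20 = 5760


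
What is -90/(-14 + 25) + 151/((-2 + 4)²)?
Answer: 1301/44 ≈ 29.568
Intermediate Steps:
-90/(-14 + 25) + 151/((-2 + 4)²) = -90/11 + 151/(2²) = -90*1/11 + 151/4 = -90/11 + 151*(¼) = -90/11 + 151/4 = 1301/44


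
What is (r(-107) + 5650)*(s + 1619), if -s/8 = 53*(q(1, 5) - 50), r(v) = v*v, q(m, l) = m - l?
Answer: 419181985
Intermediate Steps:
r(v) = v**2
s = 22896 (s = -424*((1 - 1*5) - 50) = -424*((1 - 5) - 50) = -424*(-4 - 50) = -424*(-54) = -8*(-2862) = 22896)
(r(-107) + 5650)*(s + 1619) = ((-107)**2 + 5650)*(22896 + 1619) = (11449 + 5650)*24515 = 17099*24515 = 419181985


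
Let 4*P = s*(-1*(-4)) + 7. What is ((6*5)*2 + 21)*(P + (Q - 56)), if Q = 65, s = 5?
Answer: 5103/4 ≈ 1275.8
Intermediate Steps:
P = 27/4 (P = (5*(-1*(-4)) + 7)/4 = (5*4 + 7)/4 = (20 + 7)/4 = (¼)*27 = 27/4 ≈ 6.7500)
((6*5)*2 + 21)*(P + (Q - 56)) = ((6*5)*2 + 21)*(27/4 + (65 - 56)) = (30*2 + 21)*(27/4 + 9) = (60 + 21)*(63/4) = 81*(63/4) = 5103/4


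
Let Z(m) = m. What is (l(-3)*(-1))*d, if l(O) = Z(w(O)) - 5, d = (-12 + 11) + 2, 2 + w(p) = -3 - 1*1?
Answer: 11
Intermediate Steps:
w(p) = -6 (w(p) = -2 + (-3 - 1*1) = -2 + (-3 - 1) = -2 - 4 = -6)
d = 1 (d = -1 + 2 = 1)
l(O) = -11 (l(O) = -6 - 5 = -11)
(l(-3)*(-1))*d = -11*(-1)*1 = 11*1 = 11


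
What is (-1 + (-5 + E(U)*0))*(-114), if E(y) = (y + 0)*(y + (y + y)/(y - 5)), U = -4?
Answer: 684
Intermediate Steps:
E(y) = y*(y + 2*y/(-5 + y)) (E(y) = y*(y + (2*y)/(-5 + y)) = y*(y + 2*y/(-5 + y)))
(-1 + (-5 + E(U)*0))*(-114) = (-1 + (-5 + ((-4)²*(-3 - 4)/(-5 - 4))*0))*(-114) = (-1 + (-5 + (16*(-7)/(-9))*0))*(-114) = (-1 + (-5 + (16*(-⅑)*(-7))*0))*(-114) = (-1 + (-5 + (112/9)*0))*(-114) = (-1 + (-5 + 0))*(-114) = (-1 - 5)*(-114) = -6*(-114) = 684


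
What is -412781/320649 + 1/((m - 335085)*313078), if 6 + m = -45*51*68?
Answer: -21157581746732089/16435246364230974 ≈ -1.2873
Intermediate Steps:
m = -156066 (m = -6 - 45*51*68 = -6 - 2295*68 = -6 - 156060 = -156066)
-412781/320649 + 1/((m - 335085)*313078) = -412781/320649 + 1/(-156066 - 335085*313078) = -412781*1/320649 + (1/313078)/(-491151) = -412781/320649 - 1/491151*1/313078 = -412781/320649 - 1/153768572778 = -21157581746732089/16435246364230974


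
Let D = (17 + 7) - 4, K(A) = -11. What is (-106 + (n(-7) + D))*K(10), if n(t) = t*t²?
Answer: 4719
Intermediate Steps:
n(t) = t³
D = 20 (D = 24 - 4 = 20)
(-106 + (n(-7) + D))*K(10) = (-106 + ((-7)³ + 20))*(-11) = (-106 + (-343 + 20))*(-11) = (-106 - 323)*(-11) = -429*(-11) = 4719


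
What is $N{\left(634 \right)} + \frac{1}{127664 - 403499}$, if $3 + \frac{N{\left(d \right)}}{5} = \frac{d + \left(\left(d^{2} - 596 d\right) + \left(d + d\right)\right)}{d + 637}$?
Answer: $\frac{746133644}{8550885} \approx 87.258$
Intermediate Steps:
$N{\left(d \right)} = -15 + \frac{5 \left(d^{2} - 593 d\right)}{637 + d}$ ($N{\left(d \right)} = -15 + 5 \frac{d + \left(\left(d^{2} - 596 d\right) + \left(d + d\right)\right)}{d + 637} = -15 + 5 \frac{d + \left(\left(d^{2} - 596 d\right) + 2 d\right)}{637 + d} = -15 + 5 \frac{d + \left(d^{2} - 594 d\right)}{637 + d} = -15 + 5 \frac{d^{2} - 593 d}{637 + d} = -15 + \frac{5 \left(d^{2} - 593 d\right)}{637 + d}$)
$N{\left(634 \right)} + \frac{1}{127664 - 403499} = \frac{5 \left(-1911 + 634^{2} - 377864\right)}{637 + 634} + \frac{1}{127664 - 403499} = \frac{5 \left(-1911 + 401956 - 377864\right)}{1271} + \frac{1}{-275835} = 5 \cdot \frac{1}{1271} \cdot 22181 - \frac{1}{275835} = \frac{2705}{31} - \frac{1}{275835} = \frac{746133644}{8550885}$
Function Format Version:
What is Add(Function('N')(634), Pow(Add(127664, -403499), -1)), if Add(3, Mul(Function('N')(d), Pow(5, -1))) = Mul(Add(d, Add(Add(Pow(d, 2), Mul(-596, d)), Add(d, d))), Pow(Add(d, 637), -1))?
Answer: Rational(746133644, 8550885) ≈ 87.258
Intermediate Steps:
Function('N')(d) = Add(-15, Mul(5, Pow(Add(637, d), -1), Add(Pow(d, 2), Mul(-593, d)))) (Function('N')(d) = Add(-15, Mul(5, Mul(Add(d, Add(Add(Pow(d, 2), Mul(-596, d)), Add(d, d))), Pow(Add(d, 637), -1)))) = Add(-15, Mul(5, Mul(Add(d, Add(Add(Pow(d, 2), Mul(-596, d)), Mul(2, d))), Pow(Add(637, d), -1)))) = Add(-15, Mul(5, Mul(Add(d, Add(Pow(d, 2), Mul(-594, d))), Pow(Add(637, d), -1)))) = Add(-15, Mul(5, Mul(Add(Pow(d, 2), Mul(-593, d)), Pow(Add(637, d), -1)))) = Add(-15, Mul(5, Mul(Pow(Add(637, d), -1), Add(Pow(d, 2), Mul(-593, d))))) = Add(-15, Mul(5, Pow(Add(637, d), -1), Add(Pow(d, 2), Mul(-593, d)))))
Add(Function('N')(634), Pow(Add(127664, -403499), -1)) = Add(Mul(5, Pow(Add(637, 634), -1), Add(-1911, Pow(634, 2), Mul(-596, 634))), Pow(Add(127664, -403499), -1)) = Add(Mul(5, Pow(1271, -1), Add(-1911, 401956, -377864)), Pow(-275835, -1)) = Add(Mul(5, Rational(1, 1271), 22181), Rational(-1, 275835)) = Add(Rational(2705, 31), Rational(-1, 275835)) = Rational(746133644, 8550885)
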